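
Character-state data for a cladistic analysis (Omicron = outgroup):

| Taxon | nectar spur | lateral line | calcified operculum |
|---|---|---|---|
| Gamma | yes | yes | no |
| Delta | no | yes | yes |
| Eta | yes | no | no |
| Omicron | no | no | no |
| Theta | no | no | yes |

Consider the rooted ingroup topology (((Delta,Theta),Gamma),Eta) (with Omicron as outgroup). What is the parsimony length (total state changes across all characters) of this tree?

Map each character onto (((Delta,Theta),Gamma),Eta) (rooted by Omicron) and count the minimum state changes it requires (Fitch parsimony):
nectar spur: 2; lateral line: 2; calcified operculum: 1.
Total tree length = 5.

5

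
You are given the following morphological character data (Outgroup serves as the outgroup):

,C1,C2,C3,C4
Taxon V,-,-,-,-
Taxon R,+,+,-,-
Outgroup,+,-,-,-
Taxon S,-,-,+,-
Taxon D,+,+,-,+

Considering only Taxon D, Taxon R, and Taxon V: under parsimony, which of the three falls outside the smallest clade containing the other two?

Character polarity is set by the outgroup: the derived state is whichever differs from the outgroup's state, so for C1 the derived state is '-', and for the remaining characters it is '+'.
C1 (derived state '-') is shared by Taxon S and Taxon V — a synapomorphy uniting that clade.
Only Taxon D and Taxon R show the derived state '+' for C2, supporting them as a clade.
C3 (derived state '+') is unique to Taxon S (autapomorphy; uninformative for grouping).
C4 (derived state '+') is unique to Taxon D (autapomorphy; uninformative for grouping).
Most parsimonious ingroup topology: ((Taxon D,Taxon R),(Taxon S,Taxon V)).
Taxon D and Taxon R share a more recent common ancestor with each other than either does with Taxon V, so Taxon V is the least closely related of the three.

Taxon V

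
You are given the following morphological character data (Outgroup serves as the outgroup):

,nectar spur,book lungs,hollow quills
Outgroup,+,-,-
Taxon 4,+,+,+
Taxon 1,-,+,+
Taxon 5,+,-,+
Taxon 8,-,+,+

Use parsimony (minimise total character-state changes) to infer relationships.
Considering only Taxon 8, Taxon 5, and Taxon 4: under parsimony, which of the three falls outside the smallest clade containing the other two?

Character polarity is set by the outgroup: the derived state is whichever differs from the outgroup's state, so for nectar spur the derived state is '-', and for the remaining characters it is '+'.
nectar spur: derived state '-' in Taxon 1 and Taxon 8 only — synapomorphy for {Taxon 1, Taxon 8}.
book lungs: derived state '+' in Taxon 1, Taxon 4, and Taxon 8 only — synapomorphy for {Taxon 1, Taxon 4, Taxon 8}.
hollow quills (derived state '+') is shared by all ingroup taxa — unites the whole ingroup.
Most parsimonious ingroup topology: ((Taxon 4,(Taxon 1,Taxon 8)),Taxon 5).
Taxon 4 and Taxon 8 share a more recent common ancestor with each other than either does with Taxon 5, so Taxon 5 is the least closely related of the three.

Taxon 5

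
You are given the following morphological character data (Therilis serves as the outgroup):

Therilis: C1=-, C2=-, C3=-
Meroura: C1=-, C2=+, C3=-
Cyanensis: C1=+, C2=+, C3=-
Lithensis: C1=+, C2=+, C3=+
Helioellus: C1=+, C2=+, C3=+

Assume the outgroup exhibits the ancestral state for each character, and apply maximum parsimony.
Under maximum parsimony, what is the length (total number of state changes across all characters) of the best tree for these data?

The outgroup has state '-' for every character, so '+' is the derived state throughout.
C1 (derived state '+') is shared by Cyanensis, Helioellus, and Lithensis — a synapomorphy uniting that clade.
All ingroup taxa share the derived state '+' for C2; it defines the ingroup but does not resolve relationships within it.
C3 (derived state '+') is shared by Helioellus and Lithensis — a synapomorphy uniting that clade.
Most parsimonious ingroup topology: (Meroura,(Cyanensis,(Lithensis,Helioellus))).
Changes per character on this tree: C1: 1; C2: 1; C3: 1.
Total = 3.

3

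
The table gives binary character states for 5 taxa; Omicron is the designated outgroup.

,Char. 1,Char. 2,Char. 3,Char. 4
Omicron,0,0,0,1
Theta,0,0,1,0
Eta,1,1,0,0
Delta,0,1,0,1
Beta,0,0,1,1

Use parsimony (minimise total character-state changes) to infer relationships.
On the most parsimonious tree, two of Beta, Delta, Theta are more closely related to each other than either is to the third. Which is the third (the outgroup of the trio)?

Character polarity is set by the outgroup: the derived state is whichever differs from the outgroup's state, so for Char. 4 the derived state is '0', and for the remaining characters it is '1'.
Char. 1 (derived state '1') is unique to Eta (autapomorphy; uninformative for grouping).
Only Delta and Eta show the derived state '1' for Char. 2, supporting them as a clade.
Char. 3 (derived state '1') is shared by Beta and Theta — a synapomorphy uniting that clade.
Char. 4 groups Eta and Theta, which is incompatible with the clades supported by the remaining characters; treating it as convergent (homoplasy) costs fewer steps than any alternative tree.
Most parsimonious ingroup topology: ((Theta,Beta),(Eta,Delta)).
Beta and Theta share a more recent common ancestor with each other than either does with Delta, so Delta is the least closely related of the three.

Delta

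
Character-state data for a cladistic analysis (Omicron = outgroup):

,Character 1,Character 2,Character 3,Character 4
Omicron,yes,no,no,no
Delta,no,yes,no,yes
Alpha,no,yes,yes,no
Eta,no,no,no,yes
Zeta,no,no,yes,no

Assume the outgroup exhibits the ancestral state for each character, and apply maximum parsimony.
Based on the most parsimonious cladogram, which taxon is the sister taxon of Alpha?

Character polarity is set by the outgroup: the derived state is whichever differs from the outgroup's state, so for Character 1 the derived state is 'no', and for the remaining characters it is 'yes'.
All ingroup taxa share the derived state 'no' for Character 1; it defines the ingroup but does not resolve relationships within it.
Character 2 (state 'yes') occurs in Alpha and Delta but conflicts with the nesting implied by the other characters — most parsimoniously interpreted as homoplasy.
Only Alpha and Zeta show the derived state 'yes' for Character 3, supporting them as a clade.
Character 4: derived state 'yes' in Delta and Eta only — synapomorphy for {Delta, Eta}.
Most parsimonious ingroup topology: ((Delta,Eta),(Alpha,Zeta)).
Alpha and Zeta form a cherry on this tree, so they are sister taxa.

Zeta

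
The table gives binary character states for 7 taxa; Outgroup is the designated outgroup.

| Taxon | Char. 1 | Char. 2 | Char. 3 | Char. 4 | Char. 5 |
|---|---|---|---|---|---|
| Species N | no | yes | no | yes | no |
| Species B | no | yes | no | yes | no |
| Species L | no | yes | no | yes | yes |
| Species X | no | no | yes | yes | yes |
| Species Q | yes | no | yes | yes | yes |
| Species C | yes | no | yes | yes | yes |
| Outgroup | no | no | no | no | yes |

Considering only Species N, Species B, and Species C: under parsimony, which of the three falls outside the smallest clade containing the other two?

Species C

Character polarity is set by the outgroup: the derived state is whichever differs from the outgroup's state, so for Char. 5 the derived state is 'no', and for the remaining characters it is 'yes'.
Char. 1: derived state 'yes' in Species C and Species Q only — synapomorphy for {Species C, Species Q}.
Char. 2: derived state 'yes' in Species B, Species L, and Species N only — synapomorphy for {Species B, Species L, Species N}.
Char. 3: derived state 'yes' in Species C, Species Q, and Species X only — synapomorphy for {Species C, Species Q, Species X}.
Char. 4 (derived state 'yes') is shared by all ingroup taxa — unites the whole ingroup.
Char. 5: derived state 'no' in Species B and Species N only — synapomorphy for {Species B, Species N}.
Most parsimonious ingroup topology: ((Species X,(Species C,Species Q)),(Species L,(Species N,Species B))).
Species N and Species B share a more recent common ancestor with each other than either does with Species C, so Species C is the least closely related of the three.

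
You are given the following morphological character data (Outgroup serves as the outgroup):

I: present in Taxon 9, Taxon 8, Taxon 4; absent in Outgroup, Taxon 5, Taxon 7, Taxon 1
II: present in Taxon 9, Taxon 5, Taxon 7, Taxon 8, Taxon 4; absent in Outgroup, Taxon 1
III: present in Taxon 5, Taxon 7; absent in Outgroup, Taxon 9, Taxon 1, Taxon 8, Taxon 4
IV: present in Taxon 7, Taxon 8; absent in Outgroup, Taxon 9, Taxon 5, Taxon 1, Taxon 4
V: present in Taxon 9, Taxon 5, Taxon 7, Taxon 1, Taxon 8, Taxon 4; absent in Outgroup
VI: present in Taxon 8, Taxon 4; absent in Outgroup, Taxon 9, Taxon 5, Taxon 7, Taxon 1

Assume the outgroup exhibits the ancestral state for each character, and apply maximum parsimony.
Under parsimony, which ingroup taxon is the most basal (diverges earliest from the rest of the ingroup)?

The outgroup has state 'absent' for every character, so 'present' is the derived state throughout.
I (derived state 'present') is shared by Taxon 4, Taxon 8, and Taxon 9 — a synapomorphy uniting that clade.
II: derived state 'present' in Taxon 4, Taxon 5, Taxon 7, Taxon 8, and Taxon 9 only — synapomorphy for {Taxon 4, Taxon 5, Taxon 7, Taxon 8, Taxon 9}.
III (derived state 'present') is shared by Taxon 5 and Taxon 7 — a synapomorphy uniting that clade.
IV (state 'present') occurs in Taxon 7 and Taxon 8 but conflicts with the nesting implied by the other characters — most parsimoniously interpreted as homoplasy.
V (derived state 'present') is shared by all ingroup taxa — unites the whole ingroup.
VI (derived state 'present') is shared by Taxon 4 and Taxon 8 — a synapomorphy uniting that clade.
Most parsimonious ingroup topology: (((Taxon 9,(Taxon 8,Taxon 4)),(Taxon 5,Taxon 7)),Taxon 1).
Taxon 1 is sister to the clade containing all other ingroup taxa, so it is the earliest-diverging (most basal) ingroup lineage.

Taxon 1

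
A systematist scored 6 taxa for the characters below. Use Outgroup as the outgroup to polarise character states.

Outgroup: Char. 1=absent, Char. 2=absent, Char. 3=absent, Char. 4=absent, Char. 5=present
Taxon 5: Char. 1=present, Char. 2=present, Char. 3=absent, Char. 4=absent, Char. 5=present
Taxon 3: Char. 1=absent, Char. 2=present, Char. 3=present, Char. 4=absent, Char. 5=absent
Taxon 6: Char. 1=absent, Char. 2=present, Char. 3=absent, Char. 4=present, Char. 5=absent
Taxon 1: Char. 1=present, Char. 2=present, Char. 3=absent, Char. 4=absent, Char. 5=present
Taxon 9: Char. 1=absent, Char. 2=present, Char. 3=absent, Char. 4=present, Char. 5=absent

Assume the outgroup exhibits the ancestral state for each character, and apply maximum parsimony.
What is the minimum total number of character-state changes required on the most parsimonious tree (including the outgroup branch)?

Character polarity is set by the outgroup: the derived state is whichever differs from the outgroup's state, so for Char. 5 the derived state is 'absent', and for the remaining characters it is 'present'.
Only Taxon 1 and Taxon 5 show the derived state 'present' for Char. 1, supporting them as a clade.
Char. 2 (derived state 'present') is shared by all ingroup taxa — unites the whole ingroup.
Char. 3: derived state 'present' in Taxon 3 only — an autapomorphy, so it tells us nothing about relationships among taxa.
Char. 4: derived state 'present' in Taxon 6 and Taxon 9 only — synapomorphy for {Taxon 6, Taxon 9}.
Only Taxon 3, Taxon 6, and Taxon 9 show the derived state 'absent' for Char. 5, supporting them as a clade.
Most parsimonious ingroup topology: ((Taxon 5,Taxon 1),(Taxon 3,(Taxon 6,Taxon 9))).
Changes per character on this tree: Char. 1: 1; Char. 2: 1; Char. 3: 1; Char. 4: 1; Char. 5: 1.
Total = 5.

5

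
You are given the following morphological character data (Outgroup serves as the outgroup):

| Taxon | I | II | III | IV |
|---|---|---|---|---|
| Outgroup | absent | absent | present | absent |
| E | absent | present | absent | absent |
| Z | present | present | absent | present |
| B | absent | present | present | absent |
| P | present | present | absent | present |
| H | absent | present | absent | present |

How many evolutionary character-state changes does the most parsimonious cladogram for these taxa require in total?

Character polarity is set by the outgroup: the derived state is whichever differs from the outgroup's state, so for III the derived state is 'absent', and for the remaining characters it is 'present'.
I: derived state 'present' in P and Z only — synapomorphy for {P, Z}.
II (derived state 'present') is shared by all ingroup taxa — unites the whole ingroup.
Only E, H, P, and Z show the derived state 'absent' for III, supporting them as a clade.
Only H, P, and Z show the derived state 'present' for IV, supporting them as a clade.
Most parsimonious ingroup topology: ((E,((Z,P),H)),B).
Changes per character on this tree: I: 1; II: 1; III: 1; IV: 1.
Total = 4.

4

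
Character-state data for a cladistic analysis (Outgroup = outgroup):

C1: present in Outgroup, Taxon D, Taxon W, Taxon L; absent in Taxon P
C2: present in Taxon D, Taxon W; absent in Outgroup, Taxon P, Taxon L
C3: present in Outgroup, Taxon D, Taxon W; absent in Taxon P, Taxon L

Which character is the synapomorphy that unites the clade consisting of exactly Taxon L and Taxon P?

C3

Character polarity is set by the outgroup: the derived state is whichever differs from the outgroup's state, so for C1, C3 the derived state is 'absent', and for the remaining characters it is 'present'.
C1 (derived state 'absent') is unique to Taxon P (autapomorphy; uninformative for grouping).
C2: derived state 'present' in Taxon D and Taxon W only — synapomorphy for {Taxon D, Taxon W}.
C3: derived state 'absent' in Taxon L and Taxon P only — synapomorphy for {Taxon L, Taxon P}.
Most parsimonious ingroup topology: ((Taxon D,Taxon W),(Taxon P,Taxon L)).
The clade {Taxon L, Taxon P} is supported by C3: its derived state 'absent' occurs in exactly those taxa and in no other taxon (including the outgroup).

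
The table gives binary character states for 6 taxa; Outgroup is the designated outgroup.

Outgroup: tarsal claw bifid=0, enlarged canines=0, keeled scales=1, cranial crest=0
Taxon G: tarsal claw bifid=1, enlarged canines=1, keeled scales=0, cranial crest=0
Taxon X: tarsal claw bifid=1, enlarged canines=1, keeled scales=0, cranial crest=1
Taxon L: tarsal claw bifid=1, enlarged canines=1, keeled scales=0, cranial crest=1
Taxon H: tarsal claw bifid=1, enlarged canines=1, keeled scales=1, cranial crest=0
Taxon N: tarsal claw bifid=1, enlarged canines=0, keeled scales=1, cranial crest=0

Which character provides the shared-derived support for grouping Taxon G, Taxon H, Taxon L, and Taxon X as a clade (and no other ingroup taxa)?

Character polarity is set by the outgroup: the derived state is whichever differs from the outgroup's state, so for keeled scales the derived state is '0', and for the remaining characters it is '1'.
All ingroup taxa share the derived state '1' for tarsal claw bifid; it defines the ingroup but does not resolve relationships within it.
enlarged canines (derived state '1') is shared by Taxon G, Taxon H, Taxon L, and Taxon X — a synapomorphy uniting that clade.
keeled scales (derived state '0') is shared by Taxon G, Taxon L, and Taxon X — a synapomorphy uniting that clade.
cranial crest (derived state '1') is shared by Taxon L and Taxon X — a synapomorphy uniting that clade.
Most parsimonious ingroup topology: (((Taxon G,(Taxon X,Taxon L)),Taxon H),Taxon N).
The clade {Taxon G, Taxon H, Taxon L, Taxon X} is supported by enlarged canines: its derived state '1' occurs in exactly those taxa and in no other taxon (including the outgroup).

enlarged canines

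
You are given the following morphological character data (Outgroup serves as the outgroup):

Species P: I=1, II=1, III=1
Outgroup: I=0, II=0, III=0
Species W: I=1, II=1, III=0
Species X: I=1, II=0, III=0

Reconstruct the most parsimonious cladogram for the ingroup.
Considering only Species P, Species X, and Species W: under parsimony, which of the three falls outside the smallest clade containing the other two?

The outgroup has state '0' for every character, so '1' is the derived state throughout.
I (derived state '1') is shared by all ingroup taxa — unites the whole ingroup.
Only Species P and Species W show the derived state '1' for II, supporting them as a clade.
III: derived state '1' in Species P only — an autapomorphy, so it tells us nothing about relationships among taxa.
Most parsimonious ingroup topology: (Species X,(Species P,Species W)).
Species W and Species P share a more recent common ancestor with each other than either does with Species X, so Species X is the least closely related of the three.

Species X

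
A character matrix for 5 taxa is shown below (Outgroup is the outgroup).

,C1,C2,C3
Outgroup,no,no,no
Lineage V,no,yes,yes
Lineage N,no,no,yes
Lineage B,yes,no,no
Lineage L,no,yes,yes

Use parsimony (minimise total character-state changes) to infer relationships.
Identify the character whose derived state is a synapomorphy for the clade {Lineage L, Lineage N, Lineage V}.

C3

The outgroup has state 'no' for every character, so 'yes' is the derived state throughout.
C1: derived state 'yes' in Lineage B only — an autapomorphy, so it tells us nothing about relationships among taxa.
Only Lineage L and Lineage V show the derived state 'yes' for C2, supporting them as a clade.
C3: derived state 'yes' in Lineage L, Lineage N, and Lineage V only — synapomorphy for {Lineage L, Lineage N, Lineage V}.
Most parsimonious ingroup topology: (((Lineage V,Lineage L),Lineage N),Lineage B).
The clade {Lineage L, Lineage N, Lineage V} is supported by C3: its derived state 'yes' occurs in exactly those taxa and in no other taxon (including the outgroup).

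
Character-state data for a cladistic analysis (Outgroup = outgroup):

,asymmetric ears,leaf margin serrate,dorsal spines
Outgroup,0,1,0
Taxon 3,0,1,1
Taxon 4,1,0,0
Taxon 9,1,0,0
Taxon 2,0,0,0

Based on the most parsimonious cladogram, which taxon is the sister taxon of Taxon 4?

Character polarity is set by the outgroup: the derived state is whichever differs from the outgroup's state, so for leaf margin serrate the derived state is '0', and for the remaining characters it is '1'.
asymmetric ears: derived state '1' in Taxon 4 and Taxon 9 only — synapomorphy for {Taxon 4, Taxon 9}.
leaf margin serrate (derived state '0') is shared by Taxon 2, Taxon 4, and Taxon 9 — a synapomorphy uniting that clade.
dorsal spines: derived state '1' in Taxon 3 only — an autapomorphy, so it tells us nothing about relationships among taxa.
Most parsimonious ingroup topology: (Taxon 3,((Taxon 4,Taxon 9),Taxon 2)).
Taxon 4 and Taxon 9 form a cherry on this tree, so they are sister taxa.

Taxon 9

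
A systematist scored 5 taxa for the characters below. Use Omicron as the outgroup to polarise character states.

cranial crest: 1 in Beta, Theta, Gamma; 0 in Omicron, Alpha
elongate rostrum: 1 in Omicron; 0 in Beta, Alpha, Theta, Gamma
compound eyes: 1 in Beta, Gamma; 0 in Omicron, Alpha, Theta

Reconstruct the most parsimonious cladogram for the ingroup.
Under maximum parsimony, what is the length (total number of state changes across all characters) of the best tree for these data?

Character polarity is set by the outgroup: the derived state is whichever differs from the outgroup's state, so for elongate rostrum the derived state is '0', and for the remaining characters it is '1'.
Only Beta, Gamma, and Theta show the derived state '1' for cranial crest, supporting them as a clade.
All ingroup taxa share the derived state '0' for elongate rostrum; it defines the ingroup but does not resolve relationships within it.
compound eyes: derived state '1' in Beta and Gamma only — synapomorphy for {Beta, Gamma}.
Most parsimonious ingroup topology: (((Beta,Gamma),Theta),Alpha).
Changes per character on this tree: cranial crest: 1; elongate rostrum: 1; compound eyes: 1.
Total = 3.

3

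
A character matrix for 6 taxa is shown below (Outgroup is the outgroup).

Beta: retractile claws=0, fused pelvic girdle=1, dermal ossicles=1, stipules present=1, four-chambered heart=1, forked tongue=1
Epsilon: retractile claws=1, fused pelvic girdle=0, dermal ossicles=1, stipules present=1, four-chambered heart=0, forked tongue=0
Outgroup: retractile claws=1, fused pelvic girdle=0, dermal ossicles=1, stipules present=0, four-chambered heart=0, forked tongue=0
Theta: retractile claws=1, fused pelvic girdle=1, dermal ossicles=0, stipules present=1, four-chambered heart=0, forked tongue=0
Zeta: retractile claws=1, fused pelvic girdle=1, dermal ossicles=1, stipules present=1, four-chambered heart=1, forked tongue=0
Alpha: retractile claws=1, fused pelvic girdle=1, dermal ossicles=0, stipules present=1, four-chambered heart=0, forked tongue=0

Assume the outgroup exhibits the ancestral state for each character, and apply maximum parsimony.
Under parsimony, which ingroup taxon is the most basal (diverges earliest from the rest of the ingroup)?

Epsilon

Character polarity is set by the outgroup: the derived state is whichever differs from the outgroup's state, so for retractile claws, dermal ossicles the derived state is '0', and for the remaining characters it is '1'.
retractile claws: derived state '0' in Beta only — an autapomorphy, so it tells us nothing about relationships among taxa.
fused pelvic girdle (derived state '1') is shared by Alpha, Beta, Theta, and Zeta — a synapomorphy uniting that clade.
dermal ossicles: derived state '0' in Alpha and Theta only — synapomorphy for {Alpha, Theta}.
All ingroup taxa share the derived state '1' for stipules present; it defines the ingroup but does not resolve relationships within it.
four-chambered heart: derived state '1' in Beta and Zeta only — synapomorphy for {Beta, Zeta}.
forked tongue (derived state '1') is unique to Beta (autapomorphy; uninformative for grouping).
Most parsimonious ingroup topology: (((Zeta,Beta),(Theta,Alpha)),Epsilon).
Epsilon is sister to the clade containing all other ingroup taxa, so it is the earliest-diverging (most basal) ingroup lineage.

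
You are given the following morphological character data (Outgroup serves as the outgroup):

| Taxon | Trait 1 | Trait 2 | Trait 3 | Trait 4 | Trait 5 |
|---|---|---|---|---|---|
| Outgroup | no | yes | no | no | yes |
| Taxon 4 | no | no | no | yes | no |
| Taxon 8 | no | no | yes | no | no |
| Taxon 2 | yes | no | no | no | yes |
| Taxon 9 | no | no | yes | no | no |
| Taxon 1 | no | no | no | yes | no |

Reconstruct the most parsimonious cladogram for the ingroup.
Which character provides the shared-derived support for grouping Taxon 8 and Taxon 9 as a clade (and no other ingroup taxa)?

Character polarity is set by the outgroup: the derived state is whichever differs from the outgroup's state, so for Trait 2, Trait 5 the derived state is 'no', and for the remaining characters it is 'yes'.
Trait 1: derived state 'yes' in Taxon 2 only — an autapomorphy, so it tells us nothing about relationships among taxa.
Trait 2 (derived state 'no') is shared by all ingroup taxa — unites the whole ingroup.
Only Taxon 8 and Taxon 9 show the derived state 'yes' for Trait 3, supporting them as a clade.
Trait 4 (derived state 'yes') is shared by Taxon 1 and Taxon 4 — a synapomorphy uniting that clade.
Only Taxon 1, Taxon 4, Taxon 8, and Taxon 9 show the derived state 'no' for Trait 5, supporting them as a clade.
Most parsimonious ingroup topology: (((Taxon 4,Taxon 1),(Taxon 8,Taxon 9)),Taxon 2).
The clade {Taxon 8, Taxon 9} is supported by Trait 3: its derived state 'yes' occurs in exactly those taxa and in no other taxon (including the outgroup).

Trait 3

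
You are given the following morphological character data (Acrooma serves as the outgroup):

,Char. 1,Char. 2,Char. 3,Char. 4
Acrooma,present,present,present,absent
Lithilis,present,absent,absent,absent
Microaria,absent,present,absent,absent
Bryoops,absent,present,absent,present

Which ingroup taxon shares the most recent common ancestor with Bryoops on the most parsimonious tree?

Microaria

Character polarity is set by the outgroup: the derived state is whichever differs from the outgroup's state, so for Char. 1, Char. 2, Char. 3 the derived state is 'absent', and for the remaining characters it is 'present'.
Char. 1 (derived state 'absent') is shared by Bryoops and Microaria — a synapomorphy uniting that clade.
Char. 2: derived state 'absent' in Lithilis only — an autapomorphy, so it tells us nothing about relationships among taxa.
All ingroup taxa share the derived state 'absent' for Char. 3; it defines the ingroup but does not resolve relationships within it.
Char. 4: derived state 'present' in Bryoops only — an autapomorphy, so it tells us nothing about relationships among taxa.
Most parsimonious ingroup topology: (Lithilis,(Microaria,Bryoops)).
Bryoops and Microaria form a cherry on this tree, so they are sister taxa.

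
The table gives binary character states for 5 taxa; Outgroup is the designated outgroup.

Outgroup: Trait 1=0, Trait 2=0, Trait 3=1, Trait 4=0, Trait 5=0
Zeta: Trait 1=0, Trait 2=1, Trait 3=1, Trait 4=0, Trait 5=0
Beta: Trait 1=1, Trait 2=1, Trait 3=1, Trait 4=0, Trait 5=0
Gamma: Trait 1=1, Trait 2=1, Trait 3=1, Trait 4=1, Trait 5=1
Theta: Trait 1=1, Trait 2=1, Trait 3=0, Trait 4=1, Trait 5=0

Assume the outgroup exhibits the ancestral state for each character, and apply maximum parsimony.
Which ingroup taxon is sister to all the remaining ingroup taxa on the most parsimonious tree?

Character polarity is set by the outgroup: the derived state is whichever differs from the outgroup's state, so for Trait 3 the derived state is '0', and for the remaining characters it is '1'.
Trait 1: derived state '1' in Beta, Gamma, and Theta only — synapomorphy for {Beta, Gamma, Theta}.
All ingroup taxa share the derived state '1' for Trait 2; it defines the ingroup but does not resolve relationships within it.
Trait 3 (derived state '0') is unique to Theta (autapomorphy; uninformative for grouping).
Only Gamma and Theta show the derived state '1' for Trait 4, supporting them as a clade.
Trait 5 (derived state '1') is unique to Gamma (autapomorphy; uninformative for grouping).
Most parsimonious ingroup topology: (Zeta,(Beta,(Gamma,Theta))).
Zeta is sister to the clade containing all other ingroup taxa, so it is the earliest-diverging (most basal) ingroup lineage.

Zeta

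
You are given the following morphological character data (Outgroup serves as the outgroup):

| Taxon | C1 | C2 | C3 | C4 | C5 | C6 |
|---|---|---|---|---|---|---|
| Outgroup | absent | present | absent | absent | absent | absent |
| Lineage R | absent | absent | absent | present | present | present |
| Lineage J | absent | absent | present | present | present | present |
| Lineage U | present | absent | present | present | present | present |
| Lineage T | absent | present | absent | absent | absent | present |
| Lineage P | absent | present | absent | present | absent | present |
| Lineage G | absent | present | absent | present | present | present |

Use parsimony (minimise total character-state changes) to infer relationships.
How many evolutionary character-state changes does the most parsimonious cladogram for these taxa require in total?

Character polarity is set by the outgroup: the derived state is whichever differs from the outgroup's state, so for C2 the derived state is 'absent', and for the remaining characters it is 'present'.
C1: derived state 'present' in Lineage U only — an autapomorphy, so it tells us nothing about relationships among taxa.
C2: derived state 'absent' in Lineage J, Lineage R, and Lineage U only — synapomorphy for {Lineage J, Lineage R, Lineage U}.
Only Lineage J and Lineage U show the derived state 'present' for C3, supporting them as a clade.
Only Lineage G, Lineage J, Lineage P, Lineage R, and Lineage U show the derived state 'present' for C4, supporting them as a clade.
C5 (derived state 'present') is shared by Lineage G, Lineage J, Lineage R, and Lineage U — a synapomorphy uniting that clade.
C6 (derived state 'present') is shared by all ingroup taxa — unites the whole ingroup.
Most parsimonious ingroup topology: ((((Lineage R,(Lineage J,Lineage U)),Lineage G),Lineage P),Lineage T).
Changes per character on this tree: C1: 1; C2: 1; C3: 1; C4: 1; C5: 1; C6: 1.
Total = 6.

6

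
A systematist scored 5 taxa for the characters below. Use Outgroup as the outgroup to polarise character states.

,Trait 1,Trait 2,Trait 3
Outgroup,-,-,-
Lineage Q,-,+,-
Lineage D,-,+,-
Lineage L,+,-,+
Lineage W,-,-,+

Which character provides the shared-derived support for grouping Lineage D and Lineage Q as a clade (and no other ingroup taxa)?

Trait 2

The outgroup has state '-' for every character, so '+' is the derived state throughout.
Trait 1 (derived state '+') is unique to Lineage L (autapomorphy; uninformative for grouping).
Only Lineage D and Lineage Q show the derived state '+' for Trait 2, supporting them as a clade.
Only Lineage L and Lineage W show the derived state '+' for Trait 3, supporting them as a clade.
Most parsimonious ingroup topology: ((Lineage Q,Lineage D),(Lineage L,Lineage W)).
The clade {Lineage D, Lineage Q} is supported by Trait 2: its derived state '+' occurs in exactly those taxa and in no other taxon (including the outgroup).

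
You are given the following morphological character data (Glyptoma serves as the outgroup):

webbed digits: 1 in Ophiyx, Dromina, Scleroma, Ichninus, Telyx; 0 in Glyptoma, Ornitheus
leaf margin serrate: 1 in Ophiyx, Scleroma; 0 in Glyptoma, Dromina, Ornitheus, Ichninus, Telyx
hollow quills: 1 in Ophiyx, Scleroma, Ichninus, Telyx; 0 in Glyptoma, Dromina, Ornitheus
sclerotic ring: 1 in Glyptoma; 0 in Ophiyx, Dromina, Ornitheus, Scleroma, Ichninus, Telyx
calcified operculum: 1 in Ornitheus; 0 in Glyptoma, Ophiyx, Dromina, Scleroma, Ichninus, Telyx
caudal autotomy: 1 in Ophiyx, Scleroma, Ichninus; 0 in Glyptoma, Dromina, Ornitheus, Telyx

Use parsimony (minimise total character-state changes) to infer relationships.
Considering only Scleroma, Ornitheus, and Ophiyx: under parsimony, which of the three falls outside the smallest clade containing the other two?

Ornitheus

Character polarity is set by the outgroup: the derived state is whichever differs from the outgroup's state, so for sclerotic ring the derived state is '0', and for the remaining characters it is '1'.
Only Dromina, Ichninus, Ophiyx, Scleroma, and Telyx show the derived state '1' for webbed digits, supporting them as a clade.
leaf margin serrate: derived state '1' in Ophiyx and Scleroma only — synapomorphy for {Ophiyx, Scleroma}.
hollow quills (derived state '1') is shared by Ichninus, Ophiyx, Scleroma, and Telyx — a synapomorphy uniting that clade.
sclerotic ring (derived state '0') is shared by all ingroup taxa — unites the whole ingroup.
calcified operculum: derived state '1' in Ornitheus only — an autapomorphy, so it tells us nothing about relationships among taxa.
Only Ichninus, Ophiyx, and Scleroma show the derived state '1' for caudal autotomy, supporting them as a clade.
Most parsimonious ingroup topology: (((((Ophiyx,Scleroma),Ichninus),Telyx),Dromina),Ornitheus).
Scleroma and Ophiyx share a more recent common ancestor with each other than either does with Ornitheus, so Ornitheus is the least closely related of the three.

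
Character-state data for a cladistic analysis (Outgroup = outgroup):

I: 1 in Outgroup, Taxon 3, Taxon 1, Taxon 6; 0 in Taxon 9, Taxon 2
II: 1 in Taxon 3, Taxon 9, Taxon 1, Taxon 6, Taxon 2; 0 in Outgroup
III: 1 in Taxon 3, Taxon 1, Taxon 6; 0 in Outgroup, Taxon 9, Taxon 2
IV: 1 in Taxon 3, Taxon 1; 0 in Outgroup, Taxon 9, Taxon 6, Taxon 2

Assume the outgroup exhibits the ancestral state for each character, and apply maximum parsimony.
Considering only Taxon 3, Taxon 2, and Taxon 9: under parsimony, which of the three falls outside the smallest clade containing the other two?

Taxon 3

Character polarity is set by the outgroup: the derived state is whichever differs from the outgroup's state, so for I the derived state is '0', and for the remaining characters it is '1'.
I: derived state '0' in Taxon 2 and Taxon 9 only — synapomorphy for {Taxon 2, Taxon 9}.
All ingroup taxa share the derived state '1' for II; it defines the ingroup but does not resolve relationships within it.
Only Taxon 1, Taxon 3, and Taxon 6 show the derived state '1' for III, supporting them as a clade.
Only Taxon 1 and Taxon 3 show the derived state '1' for IV, supporting them as a clade.
Most parsimonious ingroup topology: (((Taxon 3,Taxon 1),Taxon 6),(Taxon 9,Taxon 2)).
Taxon 2 and Taxon 9 share a more recent common ancestor with each other than either does with Taxon 3, so Taxon 3 is the least closely related of the three.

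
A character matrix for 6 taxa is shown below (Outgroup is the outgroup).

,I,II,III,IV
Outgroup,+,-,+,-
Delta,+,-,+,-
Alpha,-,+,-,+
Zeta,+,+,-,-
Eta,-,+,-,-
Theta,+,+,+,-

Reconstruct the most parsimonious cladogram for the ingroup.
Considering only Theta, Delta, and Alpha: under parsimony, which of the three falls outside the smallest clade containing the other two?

Delta

Character polarity is set by the outgroup: the derived state is whichever differs from the outgroup's state, so for I, III the derived state is '-', and for the remaining characters it is '+'.
I (derived state '-') is shared by Alpha and Eta — a synapomorphy uniting that clade.
Only Alpha, Eta, Theta, and Zeta show the derived state '+' for II, supporting them as a clade.
Only Alpha, Eta, and Zeta show the derived state '-' for III, supporting them as a clade.
IV (derived state '+') is unique to Alpha (autapomorphy; uninformative for grouping).
Most parsimonious ingroup topology: (Delta,(((Alpha,Eta),Zeta),Theta)).
Alpha and Theta share a more recent common ancestor with each other than either does with Delta, so Delta is the least closely related of the three.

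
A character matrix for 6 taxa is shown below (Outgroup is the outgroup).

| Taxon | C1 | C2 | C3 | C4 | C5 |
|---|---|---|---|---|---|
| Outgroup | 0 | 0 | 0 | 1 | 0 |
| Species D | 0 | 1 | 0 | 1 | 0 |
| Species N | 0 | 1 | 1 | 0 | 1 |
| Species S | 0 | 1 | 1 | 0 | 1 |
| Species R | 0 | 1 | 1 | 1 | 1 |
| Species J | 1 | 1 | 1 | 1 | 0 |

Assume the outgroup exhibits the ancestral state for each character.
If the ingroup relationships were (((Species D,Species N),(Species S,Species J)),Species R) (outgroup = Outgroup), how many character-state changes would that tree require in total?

9

Map each character onto (((Species D,Species N),(Species S,Species J)),Species R) (rooted by Outgroup) and count the minimum state changes it requires (Fitch parsimony):
C1: 1; C2: 1; C3: 2; C4: 2; C5: 3.
Total tree length = 9.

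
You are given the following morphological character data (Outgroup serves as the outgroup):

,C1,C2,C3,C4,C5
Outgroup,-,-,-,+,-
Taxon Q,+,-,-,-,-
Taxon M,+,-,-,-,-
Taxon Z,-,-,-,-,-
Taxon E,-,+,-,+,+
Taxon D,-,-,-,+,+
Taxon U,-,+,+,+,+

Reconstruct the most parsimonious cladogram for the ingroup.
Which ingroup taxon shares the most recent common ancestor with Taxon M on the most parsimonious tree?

Character polarity is set by the outgroup: the derived state is whichever differs from the outgroup's state, so for C4 the derived state is '-', and for the remaining characters it is '+'.
C1: derived state '+' in Taxon M and Taxon Q only — synapomorphy for {Taxon M, Taxon Q}.
Only Taxon E and Taxon U show the derived state '+' for C2, supporting them as a clade.
C3: derived state '+' in Taxon U only — an autapomorphy, so it tells us nothing about relationships among taxa.
Only Taxon M, Taxon Q, and Taxon Z show the derived state '-' for C4, supporting them as a clade.
C5 (derived state '+') is shared by Taxon D, Taxon E, and Taxon U — a synapomorphy uniting that clade.
Most parsimonious ingroup topology: (((Taxon Q,Taxon M),Taxon Z),((Taxon E,Taxon U),Taxon D)).
Taxon M and Taxon Q form a cherry on this tree, so they are sister taxa.

Taxon Q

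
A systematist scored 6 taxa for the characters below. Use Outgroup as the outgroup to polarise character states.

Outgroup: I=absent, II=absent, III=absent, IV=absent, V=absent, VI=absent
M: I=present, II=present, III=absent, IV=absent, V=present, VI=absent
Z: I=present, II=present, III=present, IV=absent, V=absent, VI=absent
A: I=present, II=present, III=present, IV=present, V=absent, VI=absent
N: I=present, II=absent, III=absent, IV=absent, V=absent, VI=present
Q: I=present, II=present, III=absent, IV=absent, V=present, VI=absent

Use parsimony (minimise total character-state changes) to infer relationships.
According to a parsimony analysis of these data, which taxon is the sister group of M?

Q

The outgroup has state 'absent' for every character, so 'present' is the derived state throughout.
All ingroup taxa share the derived state 'present' for I; it defines the ingroup but does not resolve relationships within it.
Only A, M, Q, and Z show the derived state 'present' for II, supporting them as a clade.
Only A and Z show the derived state 'present' for III, supporting them as a clade.
IV (derived state 'present') is unique to A (autapomorphy; uninformative for grouping).
V: derived state 'present' in M and Q only — synapomorphy for {M, Q}.
VI: derived state 'present' in N only — an autapomorphy, so it tells us nothing about relationships among taxa.
Most parsimonious ingroup topology: (((M,Q),(Z,A)),N).
M and Q form a cherry on this tree, so they are sister taxa.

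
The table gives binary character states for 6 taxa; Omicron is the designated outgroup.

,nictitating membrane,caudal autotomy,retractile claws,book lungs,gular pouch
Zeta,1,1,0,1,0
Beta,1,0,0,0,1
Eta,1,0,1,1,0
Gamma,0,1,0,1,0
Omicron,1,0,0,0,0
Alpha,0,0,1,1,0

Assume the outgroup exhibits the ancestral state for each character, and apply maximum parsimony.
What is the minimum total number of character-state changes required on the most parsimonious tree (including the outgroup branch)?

Character polarity is set by the outgroup: the derived state is whichever differs from the outgroup's state, so for nictitating membrane the derived state is '0', and for the remaining characters it is '1'.
nictitating membrane groups Alpha and Gamma, which is incompatible with the clades supported by the remaining characters; treating it as convergent (homoplasy) costs fewer steps than any alternative tree.
caudal autotomy: derived state '1' in Gamma and Zeta only — synapomorphy for {Gamma, Zeta}.
retractile claws: derived state '1' in Alpha and Eta only — synapomorphy for {Alpha, Eta}.
book lungs: derived state '1' in Alpha, Eta, Gamma, and Zeta only — synapomorphy for {Alpha, Eta, Gamma, Zeta}.
gular pouch: derived state '1' in Beta only — an autapomorphy, so it tells us nothing about relationships among taxa.
Most parsimonious ingroup topology: (Beta,((Alpha,Eta),(Zeta,Gamma))).
Changes per character on this tree: nictitating membrane: 2; caudal autotomy: 1; retractile claws: 1; book lungs: 1; gular pouch: 1.
Total = 6.

6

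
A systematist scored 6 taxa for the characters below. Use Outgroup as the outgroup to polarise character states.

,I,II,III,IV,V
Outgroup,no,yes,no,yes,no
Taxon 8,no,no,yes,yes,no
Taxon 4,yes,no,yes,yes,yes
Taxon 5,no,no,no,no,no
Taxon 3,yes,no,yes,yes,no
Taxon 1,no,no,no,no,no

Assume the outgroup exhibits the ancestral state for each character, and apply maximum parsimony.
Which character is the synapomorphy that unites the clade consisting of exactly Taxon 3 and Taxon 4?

I

Character polarity is set by the outgroup: the derived state is whichever differs from the outgroup's state, so for II, IV the derived state is 'no', and for the remaining characters it is 'yes'.
Only Taxon 3 and Taxon 4 show the derived state 'yes' for I, supporting them as a clade.
All ingroup taxa share the derived state 'no' for II; it defines the ingroup but does not resolve relationships within it.
Only Taxon 3, Taxon 4, and Taxon 8 show the derived state 'yes' for III, supporting them as a clade.
IV (derived state 'no') is shared by Taxon 1 and Taxon 5 — a synapomorphy uniting that clade.
V: derived state 'yes' in Taxon 4 only — an autapomorphy, so it tells us nothing about relationships among taxa.
Most parsimonious ingroup topology: ((Taxon 8,(Taxon 4,Taxon 3)),(Taxon 5,Taxon 1)).
The clade {Taxon 3, Taxon 4} is supported by I: its derived state 'yes' occurs in exactly those taxa and in no other taxon (including the outgroup).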